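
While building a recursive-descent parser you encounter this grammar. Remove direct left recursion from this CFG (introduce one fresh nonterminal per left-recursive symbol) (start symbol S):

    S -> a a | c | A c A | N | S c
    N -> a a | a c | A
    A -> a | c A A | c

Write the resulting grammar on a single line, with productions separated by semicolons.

S -> a a S' | c S' | A c A S' | N S'; N -> a a | a c | A; A -> a | c A A | c; S' -> c S' | ε

Left recursion appears on S.
For S: α = {c}, β = {a a, c, A c A, N}. Rewrite as S → β S' and S' → α S' | ε.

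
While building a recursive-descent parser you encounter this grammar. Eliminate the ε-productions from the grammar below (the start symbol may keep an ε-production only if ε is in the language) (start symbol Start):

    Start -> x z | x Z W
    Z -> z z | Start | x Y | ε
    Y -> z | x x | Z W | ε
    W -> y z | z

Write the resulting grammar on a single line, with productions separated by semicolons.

Nullable nonterminals: {Y, Z}.
ε ∉ L(G), so no ε-production is kept.
Add the nullable-subset variants: Start → x Z W gives x Z W | x W. Z → x Y gives x Y | x. Y → Z W gives Z W | W.

Start -> x z | x Z W | x W; Z -> z z | Start | x Y | x; Y -> z | x x | Z W | W; W -> y z | z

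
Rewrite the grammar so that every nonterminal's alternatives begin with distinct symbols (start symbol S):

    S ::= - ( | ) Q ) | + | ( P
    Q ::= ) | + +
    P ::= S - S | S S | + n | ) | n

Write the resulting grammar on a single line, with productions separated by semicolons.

S ::= - ( | ) Q ) | + | ( P; Q ::= ) | + +; P ::= + n | ) | n | S P'; P' ::= - S | S

P has alternatives sharing prefix 'S': factor to P → S P' with P' → - S | S.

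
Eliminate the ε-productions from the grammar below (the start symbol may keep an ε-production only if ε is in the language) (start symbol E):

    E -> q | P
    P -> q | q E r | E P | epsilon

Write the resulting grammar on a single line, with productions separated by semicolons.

E -> q | P | ε; P -> q | q E r | q r | E P | E

The nullable symbols are {E, P}.
ε ∈ L(G) since E is nullable, so keep E → ε.
Add the nullable-subset variants: P → q E r gives q E r | q r. P → E P gives E P | E.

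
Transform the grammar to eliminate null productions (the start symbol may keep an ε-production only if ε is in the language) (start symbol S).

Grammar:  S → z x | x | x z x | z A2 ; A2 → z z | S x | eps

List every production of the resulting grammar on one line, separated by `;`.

The nullable symbols are {A2}.
ε ∉ L(G), so no ε-production is kept.
Expand every rule over subsets of its nullable positions: S → z A2 gives z A2 | z.

S → z x | x | x z x | z A2 | z; A2 → z z | S x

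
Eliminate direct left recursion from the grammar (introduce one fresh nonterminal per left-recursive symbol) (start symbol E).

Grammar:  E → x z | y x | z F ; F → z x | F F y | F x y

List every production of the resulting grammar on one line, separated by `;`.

E → x z | y x | z F; F → z x F'; F' → F y F' | x y F' | ε

Directly left-recursive nonterminal: F.
For F: α = {F y, x y}, β = {z x}. Rewrite as F → β F' and F' → α F' | ε.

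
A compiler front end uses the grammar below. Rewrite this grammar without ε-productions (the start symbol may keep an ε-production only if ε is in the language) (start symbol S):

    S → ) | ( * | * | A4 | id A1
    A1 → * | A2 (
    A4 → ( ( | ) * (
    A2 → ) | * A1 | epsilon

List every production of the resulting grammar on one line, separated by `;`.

Nullable nonterminals: {A2}.
ε ∉ L(G), so no ε-production is kept.
For each production, add variants omitting each subset of nullable occurrences: A1 → A2 ( gives A2 ( | (.

S → ) | ( * | * | A4 | id A1; A1 → * | A2 ( | (; A4 → ( ( | ) * (; A2 → ) | * A1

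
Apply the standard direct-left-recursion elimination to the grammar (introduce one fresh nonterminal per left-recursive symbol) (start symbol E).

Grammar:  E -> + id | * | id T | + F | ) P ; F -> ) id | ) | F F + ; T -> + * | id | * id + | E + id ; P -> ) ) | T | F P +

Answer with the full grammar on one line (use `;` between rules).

E -> + id | * | id T | + F | ) P; F -> ) id F' | ) F'; T -> + * | id | * id + | E + id; P -> ) ) | T | F P +; F' -> F + F' | ε

F is directly left-recursive.
For F: α = {F +}, β = {) id, )}. Rewrite as F → β F' and F' → α F' | ε.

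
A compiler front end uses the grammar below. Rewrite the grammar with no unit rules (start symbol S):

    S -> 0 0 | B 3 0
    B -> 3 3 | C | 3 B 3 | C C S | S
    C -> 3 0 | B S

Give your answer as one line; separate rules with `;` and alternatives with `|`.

Unit pairs: B ⇒* {C, S}.
For each unit pair (A, B), copy every non-unit production of B to A, then drop all unit productions.

S -> 0 0 | B 3 0; B -> 3 3 | 3 B 3 | C C S | 3 0 | B S | 0 0 | B 3 0; C -> 3 0 | B S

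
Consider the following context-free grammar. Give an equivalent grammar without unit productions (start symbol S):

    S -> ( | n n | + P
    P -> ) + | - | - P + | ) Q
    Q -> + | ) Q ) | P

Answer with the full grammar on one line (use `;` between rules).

Unit pairs: Q ⇒* {P}.
Replace each nonterminal's rules with the union of the non-unit rules of every nonterminal it unit-derives.

S -> ( | n n | + P; P -> ) + | - | - P + | ) Q; Q -> ) + | - | - P + | ) Q | + | ) Q )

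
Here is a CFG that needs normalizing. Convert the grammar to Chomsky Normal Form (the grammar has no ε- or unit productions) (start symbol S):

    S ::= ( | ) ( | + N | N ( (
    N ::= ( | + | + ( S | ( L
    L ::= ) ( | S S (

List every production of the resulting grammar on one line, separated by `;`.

S ::= ( | X1 X2 | X3 N | N Y1; N ::= ( | + | X3 Y2 | X2 L; L ::= X1 X2 | S Y3; X1 ::= ); X2 ::= (; X3 ::= +; Y1 ::= X2 X2; Y2 ::= X2 S; Y3 ::= S X2

Introduce a nonterminal for each terminal appearing in a rule of length ≥ 2: X1 → ), X2 → (, X3 → +.
Binarize each right-hand side of length ≥ 3 by chaining fresh nonterminals (Y1, Y2, …): affected rules were S → N X2 X2; N → X3 X2 S; L → S S X2.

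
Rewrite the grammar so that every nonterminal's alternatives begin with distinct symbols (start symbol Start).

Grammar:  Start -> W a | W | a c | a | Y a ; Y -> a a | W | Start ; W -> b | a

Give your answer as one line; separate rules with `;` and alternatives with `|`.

Start -> Y a | W Start1 | a Start2; Y -> a a | W | Start; W -> b | a; Start1 -> a | ε; Start2 -> c | ε

Start has alternatives sharing prefix 'W': factor to Start → W Start1 with Start1 → a | ε.
Start has alternatives sharing prefix 'a': factor to Start → a Start2 with Start2 → c | ε.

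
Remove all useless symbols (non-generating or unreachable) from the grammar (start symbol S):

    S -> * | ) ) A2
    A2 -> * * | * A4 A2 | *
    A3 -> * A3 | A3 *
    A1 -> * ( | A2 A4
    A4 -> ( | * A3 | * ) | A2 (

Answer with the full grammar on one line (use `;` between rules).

S -> * | ) ) A2; A2 -> * * | * A4 A2 | *; A4 -> ( | * ) | A2 (

Generating nonterminals: {A1, A2, A4, S}.
Reachable from S after that: {A2, A4, S}.
Removed useless symbols: {A1, A3} and every production mentioning them.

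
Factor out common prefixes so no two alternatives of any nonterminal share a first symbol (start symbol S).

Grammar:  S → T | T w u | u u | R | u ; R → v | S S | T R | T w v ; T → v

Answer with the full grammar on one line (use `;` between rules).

S has alternatives sharing prefix 'T': factor to S → T S' with S' → ε | w u.
S has alternatives sharing prefix 'u': factor to S → u S'' with S'' → u | ε.
R has alternatives sharing prefix 'T': factor to R → T R' with R' → R | w v.

S → R | T S' | u S''; R → v | S S | T R'; T → v; S' → ε | w u; S'' → u | ε; R' → R | w v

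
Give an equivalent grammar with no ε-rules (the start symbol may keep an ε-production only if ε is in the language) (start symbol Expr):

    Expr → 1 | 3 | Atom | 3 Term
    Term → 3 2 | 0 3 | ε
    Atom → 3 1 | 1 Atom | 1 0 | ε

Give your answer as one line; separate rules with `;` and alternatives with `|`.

Expr → 1 | 3 | Atom | 3 Term | ε; Term → 3 2 | 0 3; Atom → 3 1 | 1 Atom | 1 | 1 0

The nullable symbols are {Atom, Expr, Term}.
ε ∈ L(G) since Expr is nullable, so keep Expr → ε.
Expand every rule over subsets of its nullable positions: Atom → 1 Atom gives 1 Atom | 1.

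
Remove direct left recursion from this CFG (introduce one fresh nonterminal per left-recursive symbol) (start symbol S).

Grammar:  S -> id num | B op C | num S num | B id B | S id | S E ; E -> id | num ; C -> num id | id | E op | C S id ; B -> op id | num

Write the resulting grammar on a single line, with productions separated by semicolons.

S -> id num S' | B op C S' | num S num S' | B id B S'; E -> id | num; C -> num id C' | id C' | E op C'; B -> op id | num; S' -> id S' | E S' | ε; C' -> S id C' | ε

Directly left-recursive nonterminals: S, C.
For S: α = {id, E}, β = {id num, B op C, num S num, B id B}. Rewrite as S → β S' and S' → α S' | ε.
For C: α = {S id}, β = {num id, id, E op}. Rewrite as C → β C' and C' → α C' | ε.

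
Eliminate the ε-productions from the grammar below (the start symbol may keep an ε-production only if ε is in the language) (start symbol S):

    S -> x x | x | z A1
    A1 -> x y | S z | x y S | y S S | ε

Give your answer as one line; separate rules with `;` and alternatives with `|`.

The nullable symbols are {A1}.
ε ∉ L(G), so no ε-production is kept.
Expand every rule over subsets of its nullable positions: S → z A1 gives z A1 | z.

S -> x x | x | z A1 | z; A1 -> x y | S z | x y S | y S S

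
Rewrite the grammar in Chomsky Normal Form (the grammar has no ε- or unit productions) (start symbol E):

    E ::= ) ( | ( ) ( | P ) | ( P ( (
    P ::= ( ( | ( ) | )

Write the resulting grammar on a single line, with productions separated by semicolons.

E ::= X1 X2 | X2 Y1 | P X1 | X2 Y2; P ::= X2 X2 | X2 X1 | ); X1 ::= ); X2 ::= (; Y1 ::= X1 X2; Y2 ::= P Y3; Y3 ::= X2 X2

Introduce a nonterminal for each terminal appearing in a rule of length ≥ 2: X1 → ), X2 → (.
Binarize each right-hand side of length ≥ 3 by chaining fresh nonterminals (Y1, Y2, …): affected rules were E → X2 X1 X2; E → X2 P X2 X2.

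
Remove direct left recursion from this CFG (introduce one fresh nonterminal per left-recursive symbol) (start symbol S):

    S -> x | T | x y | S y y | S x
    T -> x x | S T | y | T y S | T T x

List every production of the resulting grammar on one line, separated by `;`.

S -> x S' | T S' | x y S'; T -> x x T' | S T T' | y T'; S' -> y y S' | x S' | epsilon; T' -> y S T' | T x T' | epsilon

Left recursion appears on S, T.
For S: α = {y y, x}, β = {x, T, x y}. Rewrite as S → β S' and S' → α S' | ε.
For T: α = {y S, T x}, β = {x x, S T, y}. Rewrite as T → β T' and T' → α T' | ε.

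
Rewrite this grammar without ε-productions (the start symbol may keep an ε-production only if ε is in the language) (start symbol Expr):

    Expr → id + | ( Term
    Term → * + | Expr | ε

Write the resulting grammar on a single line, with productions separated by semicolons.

Expr → id + | ( Term | (; Term → * + | Expr

Nullable set = {Term}.
ε ∉ L(G), so no ε-production is kept.
Add the nullable-subset variants: Expr → ( Term gives ( Term | (.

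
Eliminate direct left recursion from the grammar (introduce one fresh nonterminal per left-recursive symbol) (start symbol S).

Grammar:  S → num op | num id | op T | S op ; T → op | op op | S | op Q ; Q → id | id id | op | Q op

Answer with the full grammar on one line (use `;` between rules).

S → num op S' | num id S' | op T S'; T → op | op op | S | op Q; Q → id Q' | id id Q' | op Q'; S' → op S' | ε; Q' → op Q' | ε

S, Q are directly left-recursive.
For S: α = {op}, β = {num op, num id, op T}. Rewrite as S → β S' and S' → α S' | ε.
For Q: α = {op}, β = {id, id id, op}. Rewrite as Q → β Q' and Q' → α Q' | ε.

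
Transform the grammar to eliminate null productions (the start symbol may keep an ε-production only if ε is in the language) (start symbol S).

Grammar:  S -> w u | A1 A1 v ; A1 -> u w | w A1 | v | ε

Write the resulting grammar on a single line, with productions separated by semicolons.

The nullable symbols are {A1}.
ε ∉ L(G), so no ε-production is kept.
For each production, add variants omitting each subset of nullable occurrences: S → A1 A1 v gives A1 A1 v | A1 v | v. A1 → w A1 gives w A1 | w.

S -> w u | A1 A1 v | A1 v | v; A1 -> u w | w A1 | w | v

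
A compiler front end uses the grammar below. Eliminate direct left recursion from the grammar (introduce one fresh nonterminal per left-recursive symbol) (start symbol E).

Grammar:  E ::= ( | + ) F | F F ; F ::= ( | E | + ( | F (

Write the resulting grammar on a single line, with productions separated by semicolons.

E ::= ( | + ) F | F F; F ::= ( F' | E F' | + ( F'; F' ::= ( F' | ε

F is directly left-recursive.
For F: α = {(}, β = {(, E, + (}. Rewrite as F → β F' and F' → α F' | ε.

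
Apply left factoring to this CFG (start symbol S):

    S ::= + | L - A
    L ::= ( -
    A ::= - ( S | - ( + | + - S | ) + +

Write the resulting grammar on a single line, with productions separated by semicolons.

S ::= + | L - A; L ::= ( -; A ::= + - S | ) + + | - ( A'; A' ::= S | +

A has alternatives sharing prefix '- (': factor to A → - ( A' with A' → S | +.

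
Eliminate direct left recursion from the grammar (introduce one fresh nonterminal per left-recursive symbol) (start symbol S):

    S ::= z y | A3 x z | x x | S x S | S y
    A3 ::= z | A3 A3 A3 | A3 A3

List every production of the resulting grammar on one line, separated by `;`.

S ::= z y S' | A3 x z S' | x x S'; A3 ::= z A3'; S' ::= x S S' | y S' | ε; A3' ::= A3 A3 A3' | A3 A3' | ε

Directly left-recursive nonterminals: S, A3.
For S: α = {x S, y}, β = {z y, A3 x z, x x}. Rewrite as S → β S' and S' → α S' | ε.
For A3: α = {A3 A3, A3}, β = {z}. Rewrite as A3 → β A3' and A3' → α A3' | ε.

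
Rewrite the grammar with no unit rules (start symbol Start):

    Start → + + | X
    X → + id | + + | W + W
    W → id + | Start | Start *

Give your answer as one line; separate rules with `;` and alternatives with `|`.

Start → + + | + id | W + W; X → + id | + + | W + W; W → + + | + id | W + W | id + | Start *

Unit pairs: Start ⇒* {X}; W ⇒* {Start, X}.
For every A with A ⇒* B via unit rules, add B's non-unit alternatives to A; then delete every rule of the form X → Y.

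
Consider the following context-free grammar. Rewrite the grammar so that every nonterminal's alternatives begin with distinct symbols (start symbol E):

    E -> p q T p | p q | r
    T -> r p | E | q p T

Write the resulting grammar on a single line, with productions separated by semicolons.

E has alternatives sharing prefix 'p q': factor to E → p q E' with E' → T p | ε.

E -> r | p q E'; T -> r p | E | q p T; E' -> T p | epsilon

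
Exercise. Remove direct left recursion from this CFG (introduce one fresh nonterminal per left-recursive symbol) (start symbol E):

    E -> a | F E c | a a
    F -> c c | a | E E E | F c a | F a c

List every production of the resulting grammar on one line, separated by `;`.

F is directly left-recursive.
For F: α = {c a, a c}, β = {c c, a, E E E}. Rewrite as F → β F' and F' → α F' | ε.

E -> a | F E c | a a; F -> c c F' | a F' | E E E F'; F' -> c a F' | a c F' | epsilon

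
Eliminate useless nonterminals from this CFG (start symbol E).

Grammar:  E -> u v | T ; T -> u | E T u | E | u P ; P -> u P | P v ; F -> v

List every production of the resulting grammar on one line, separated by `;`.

E -> u v | T; T -> u | E T u | E

Generating nonterminals: {E, F, T}.
Reachable from E after that: {E, T}.
Removed useless symbols: {F, P} and every production mentioning them.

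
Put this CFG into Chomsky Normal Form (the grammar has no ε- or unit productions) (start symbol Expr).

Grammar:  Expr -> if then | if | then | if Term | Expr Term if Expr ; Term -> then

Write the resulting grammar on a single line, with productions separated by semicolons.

Introduce a nonterminal for each terminal appearing in a rule of length ≥ 2: X1 → if, X2 → then.
Binarize each right-hand side of length ≥ 3 by chaining fresh nonterminals (Y1, Y2, …): affected rules were Expr → Expr Term X1 Expr.

Expr -> X1 X2 | if | then | X1 Term | Expr Y1; Term -> then; X1 -> if; X2 -> then; Y1 -> Term Y2; Y2 -> X1 Expr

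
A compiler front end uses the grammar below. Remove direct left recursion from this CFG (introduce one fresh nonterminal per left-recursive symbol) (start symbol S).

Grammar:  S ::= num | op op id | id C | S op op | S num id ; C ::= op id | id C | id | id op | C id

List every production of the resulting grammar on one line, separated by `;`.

S ::= num S' | op op id S' | id C S'; C ::= op id C' | id C C' | id C' | id op C'; S' ::= op op S' | num id S' | ε; C' ::= id C' | ε

S, C are directly left-recursive.
For S: α = {op op, num id}, β = {num, op op id, id C}. Rewrite as S → β S' and S' → α S' | ε.
For C: α = {id}, β = {op id, id C, id, id op}. Rewrite as C → β C' and C' → α C' | ε.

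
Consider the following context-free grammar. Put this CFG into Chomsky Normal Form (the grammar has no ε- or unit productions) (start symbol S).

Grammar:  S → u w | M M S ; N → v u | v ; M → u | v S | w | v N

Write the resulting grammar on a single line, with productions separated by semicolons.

Introduce a nonterminal for each terminal appearing in a rule of length ≥ 2: X1 → u, X2 → w, X3 → v.
Binarize each right-hand side of length ≥ 3 by chaining fresh nonterminals (Y1, Y2, …): affected rules were S → M M S.

S → X1 X2 | M Y1; N → X3 X1 | v; M → u | X3 S | w | X3 N; X1 → u; X2 → w; X3 → v; Y1 → M S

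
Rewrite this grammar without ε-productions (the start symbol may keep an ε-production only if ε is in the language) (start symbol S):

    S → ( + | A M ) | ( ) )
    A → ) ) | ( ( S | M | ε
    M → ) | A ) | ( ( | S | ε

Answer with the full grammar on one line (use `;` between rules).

Nullable nonterminals: {A, M}.
ε ∉ L(G), so no ε-production is kept.
For each production, add variants omitting each subset of nullable occurrences: S → A M ) gives A M ) | A ) | M ) | ).

S → ( + | A M ) | A ) | M ) | ) | ( ) ); A → ) ) | ( ( S | M; M → ) | A ) | ( ( | S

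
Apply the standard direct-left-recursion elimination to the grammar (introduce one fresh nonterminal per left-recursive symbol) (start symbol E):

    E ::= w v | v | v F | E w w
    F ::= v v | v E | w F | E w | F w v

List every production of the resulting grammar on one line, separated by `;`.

E ::= w v E' | v E' | v F E'; F ::= v v F' | v E F' | w F F' | E w F'; E' ::= w w E' | ε; F' ::= w v F' | ε

Directly left-recursive nonterminals: E, F.
For E: α = {w w}, β = {w v, v, v F}. Rewrite as E → β E' and E' → α E' | ε.
For F: α = {w v}, β = {v v, v E, w F, E w}. Rewrite as F → β F' and F' → α F' | ε.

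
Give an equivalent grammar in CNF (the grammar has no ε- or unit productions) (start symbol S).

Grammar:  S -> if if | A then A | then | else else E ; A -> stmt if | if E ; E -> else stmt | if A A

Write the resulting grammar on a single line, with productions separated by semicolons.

Introduce a nonterminal for each terminal appearing in a rule of length ≥ 2: X1 → if, X2 → then, X3 → else, X4 → stmt.
Binarize each right-hand side of length ≥ 3 by chaining fresh nonterminals (Y1, Y2, …): affected rules were S → A X2 A; S → X3 X3 E; E → X1 A A.

S -> X1 X1 | A Y1 | then | X3 Y2; A -> X4 X1 | X1 E; E -> X3 X4 | X1 Y3; X1 -> if; X2 -> then; X3 -> else; X4 -> stmt; Y1 -> X2 A; Y2 -> X3 E; Y3 -> A A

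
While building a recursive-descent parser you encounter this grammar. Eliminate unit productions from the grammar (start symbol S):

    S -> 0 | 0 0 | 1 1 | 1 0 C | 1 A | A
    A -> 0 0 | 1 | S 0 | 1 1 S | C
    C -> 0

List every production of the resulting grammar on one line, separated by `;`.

S -> 0 | 0 0 | 1 1 | 1 0 C | 1 A | 1 | S 0 | 1 1 S; A -> 0 | 0 0 | 1 | S 0 | 1 1 S; C -> 0

Unit pairs: A ⇒* {C}; S ⇒* {A, C}.
Replace each nonterminal's rules with the union of the non-unit rules of every nonterminal it unit-derives.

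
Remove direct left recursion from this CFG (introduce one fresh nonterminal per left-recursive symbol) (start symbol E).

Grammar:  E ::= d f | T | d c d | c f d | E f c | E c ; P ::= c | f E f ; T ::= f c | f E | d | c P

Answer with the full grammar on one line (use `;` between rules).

E ::= d f E' | T E' | d c d E' | c f d E'; P ::= c | f E f; T ::= f c | f E | d | c P; E' ::= f c E' | c E' | eps

Left recursion appears on E.
For E: α = {f c, c}, β = {d f, T, d c d, c f d}. Rewrite as E → β E' and E' → α E' | ε.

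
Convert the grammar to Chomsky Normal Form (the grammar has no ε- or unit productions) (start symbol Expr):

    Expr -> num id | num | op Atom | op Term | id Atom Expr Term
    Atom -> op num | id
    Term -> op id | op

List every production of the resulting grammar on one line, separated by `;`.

Introduce a nonterminal for each terminal appearing in a rule of length ≥ 2: X1 → num, X2 → id, X3 → op.
Binarize each right-hand side of length ≥ 3 by chaining fresh nonterminals (Y1, Y2, …): affected rules were Expr → X2 Atom Expr Term.

Expr -> X1 X2 | num | X3 Atom | X3 Term | X2 Y1; Atom -> X3 X1 | id; Term -> X3 X2 | op; X1 -> num; X2 -> id; X3 -> op; Y1 -> Atom Y2; Y2 -> Expr Term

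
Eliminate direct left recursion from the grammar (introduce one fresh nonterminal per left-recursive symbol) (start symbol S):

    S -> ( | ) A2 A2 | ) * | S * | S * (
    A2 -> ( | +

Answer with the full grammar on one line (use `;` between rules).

Directly left-recursive nonterminal: S.
For S: α = {*, * (}, β = {(, ) A2 A2, ) *}. Rewrite as S → β S' and S' → α S' | ε.

S -> ( S' | ) A2 A2 S' | ) * S'; A2 -> ( | +; S' -> * S' | * ( S' | ε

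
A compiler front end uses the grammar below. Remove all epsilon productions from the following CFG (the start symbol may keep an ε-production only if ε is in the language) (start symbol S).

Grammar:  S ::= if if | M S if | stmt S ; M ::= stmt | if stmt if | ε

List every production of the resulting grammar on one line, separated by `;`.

S ::= if if | M S if | S if | stmt S; M ::= stmt | if stmt if

Nullable nonterminals: {M}.
ε ∉ L(G), so no ε-production is kept.
Add the nullable-subset variants: S → M S if gives M S if | S if.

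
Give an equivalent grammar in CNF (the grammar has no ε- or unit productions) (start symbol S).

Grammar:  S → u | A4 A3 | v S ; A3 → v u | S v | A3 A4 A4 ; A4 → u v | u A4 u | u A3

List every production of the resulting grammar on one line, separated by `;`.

S → u | A4 A3 | X1 S; A3 → X1 X2 | S X1 | A3 Y1; A4 → X2 X1 | X2 Y2 | X2 A3; X1 → v; X2 → u; Y1 → A4 A4; Y2 → A4 X2

Introduce a nonterminal for each terminal appearing in a rule of length ≥ 2: X1 → v, X2 → u.
Binarize each right-hand side of length ≥ 3 by chaining fresh nonterminals (Y1, Y2, …): affected rules were A3 → A3 A4 A4; A4 → X2 A4 X2.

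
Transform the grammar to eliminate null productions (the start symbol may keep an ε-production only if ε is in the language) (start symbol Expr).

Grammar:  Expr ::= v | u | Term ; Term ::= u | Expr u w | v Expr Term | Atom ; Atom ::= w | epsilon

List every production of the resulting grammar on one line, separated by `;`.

Expr ::= v | u | Term | epsilon; Term ::= u | Expr u w | u w | v Expr Term | v Expr | v Term | v | Atom; Atom ::= w

Nullable nonterminals: {Atom, Expr, Term}.
ε ∈ L(G) since Expr is nullable, so keep Expr → ε.
Add the nullable-subset variants: Term → Expr u w gives Expr u w | u w. Term → v Expr Term gives v Expr Term | v Expr | v Term | v.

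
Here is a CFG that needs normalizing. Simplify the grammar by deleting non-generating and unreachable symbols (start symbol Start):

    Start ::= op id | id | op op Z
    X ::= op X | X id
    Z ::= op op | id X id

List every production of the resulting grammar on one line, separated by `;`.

Generating nonterminals: {Start, Z}.
Reachable from Start after that: {Start, Z}.
Removed useless symbols: {X} and every production mentioning them.

Start ::= op id | id | op op Z; Z ::= op op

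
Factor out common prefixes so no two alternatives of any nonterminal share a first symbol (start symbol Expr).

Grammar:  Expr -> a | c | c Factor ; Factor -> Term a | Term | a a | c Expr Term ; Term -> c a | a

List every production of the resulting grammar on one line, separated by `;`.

Expr -> a | c Expr1; Factor -> a a | c Expr Term | Term Factor1; Term -> c a | a; Expr1 -> epsilon | Factor; Factor1 -> a | epsilon

Expr has alternatives sharing prefix 'c': factor to Expr → c Expr1 with Expr1 → ε | Factor.
Factor has alternatives sharing prefix 'Term': factor to Factor → Term Factor1 with Factor1 → a | ε.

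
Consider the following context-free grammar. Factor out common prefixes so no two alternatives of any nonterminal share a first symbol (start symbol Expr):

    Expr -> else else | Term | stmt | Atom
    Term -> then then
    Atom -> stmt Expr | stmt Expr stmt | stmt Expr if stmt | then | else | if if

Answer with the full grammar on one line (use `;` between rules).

Expr -> else else | Term | stmt | Atom; Term -> then then; Atom -> then | else | if if | stmt Expr Atom1; Atom1 -> ε | stmt | if stmt

Atom has alternatives sharing prefix 'stmt Expr': factor to Atom → stmt Expr Atom1 with Atom1 → ε | stmt | if stmt.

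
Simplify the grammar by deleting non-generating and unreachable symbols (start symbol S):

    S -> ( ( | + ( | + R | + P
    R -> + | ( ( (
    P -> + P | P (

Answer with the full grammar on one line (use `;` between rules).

S -> ( ( | + ( | + R; R -> + | ( ( (

Generating nonterminals: {R, S}.
Reachable from S after that: {R, S}.
Removed useless symbols: {P} and every production mentioning them.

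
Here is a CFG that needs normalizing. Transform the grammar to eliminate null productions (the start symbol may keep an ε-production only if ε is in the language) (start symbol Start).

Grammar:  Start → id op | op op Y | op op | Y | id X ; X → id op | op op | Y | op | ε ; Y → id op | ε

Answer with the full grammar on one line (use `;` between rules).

Start → id op | op op Y | op op | Y | id X | id | ε; X → id op | op op | Y | op; Y → id op

The nullable symbols are {Start, X, Y}.
ε ∈ L(G) since Start is nullable, so keep Start → ε.
For each production, add variants omitting each subset of nullable occurrences: Start → op op Y gives op op Y | op op. Start → id X gives id X | id.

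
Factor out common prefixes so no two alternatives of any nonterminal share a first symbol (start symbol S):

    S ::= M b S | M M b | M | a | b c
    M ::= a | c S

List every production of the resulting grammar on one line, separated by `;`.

S has alternatives sharing prefix 'M': factor to S → M S' with S' → b S | M b | ε.

S ::= a | b c | M S'; M ::= a | c S; S' ::= b S | M b | ε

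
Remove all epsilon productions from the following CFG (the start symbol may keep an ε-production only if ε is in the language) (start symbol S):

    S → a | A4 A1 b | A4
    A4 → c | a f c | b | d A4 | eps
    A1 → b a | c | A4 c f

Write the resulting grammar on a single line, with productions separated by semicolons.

Nullable set = {A4, S}.
ε ∈ L(G) since S is nullable, so keep S → ε.
Add the nullable-subset variants: S → A4 A1 b gives A4 A1 b | A1 b. A4 → d A4 gives d A4 | d. A1 → A4 c f gives A4 c f | c f.

S → a | A4 A1 b | A1 b | A4 | eps; A4 → c | a f c | b | d A4 | d; A1 → b a | c | A4 c f | c f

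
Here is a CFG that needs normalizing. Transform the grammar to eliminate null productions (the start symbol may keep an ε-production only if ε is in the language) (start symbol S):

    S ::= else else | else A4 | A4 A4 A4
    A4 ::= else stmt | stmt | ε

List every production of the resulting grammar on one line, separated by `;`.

Nullable nonterminals: {A4, S}.
ε ∈ L(G) since S is nullable, so keep S → ε.
Add the nullable-subset variants: S → else A4 gives else A4 | else. S → A4 A4 A4 gives A4 A4 A4 | A4 A4 | A4.

S ::= else else | else A4 | else | A4 A4 A4 | A4 A4 | A4 | ε; A4 ::= else stmt | stmt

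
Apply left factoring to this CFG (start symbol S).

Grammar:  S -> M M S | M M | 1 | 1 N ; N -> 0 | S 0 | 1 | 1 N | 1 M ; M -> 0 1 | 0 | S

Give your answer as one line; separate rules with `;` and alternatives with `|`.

S -> M M S' | 1 S''; N -> 0 | S 0 | 1 N'; M -> S | 0 M'; S' -> S | ε; S'' -> ε | N; N' -> ε | N | M; M' -> 1 | ε

S has alternatives sharing prefix 'M M': factor to S → M M S' with S' → S | ε.
S has alternatives sharing prefix '1': factor to S → 1 S'' with S'' → ε | N.
N has alternatives sharing prefix '1': factor to N → 1 N' with N' → ε | N | M.
M has alternatives sharing prefix '0': factor to M → 0 M' with M' → 1 | ε.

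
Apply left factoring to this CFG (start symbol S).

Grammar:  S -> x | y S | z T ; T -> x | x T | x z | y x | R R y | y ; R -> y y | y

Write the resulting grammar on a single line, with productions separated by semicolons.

T has alternatives sharing prefix 'x': factor to T → x T' with T' → ε | T | z.
T has alternatives sharing prefix 'y': factor to T → y T'' with T'' → x | ε.
R has alternatives sharing prefix 'y': factor to R → y R' with R' → y | ε.

S -> x | y S | z T; T -> R R y | x T' | y T''; R -> y R'; T' -> ε | T | z; T'' -> x | ε; R' -> y | ε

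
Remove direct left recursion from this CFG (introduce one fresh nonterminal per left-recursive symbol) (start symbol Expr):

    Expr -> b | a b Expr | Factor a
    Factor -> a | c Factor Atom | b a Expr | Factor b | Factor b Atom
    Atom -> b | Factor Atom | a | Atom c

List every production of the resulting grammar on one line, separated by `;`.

Factor, Atom are directly left-recursive.
For Factor: α = {b, b Atom}, β = {a, c Factor Atom, b a Expr}. Rewrite as Factor → β Factor1 and Factor1 → α Factor1 | ε.
For Atom: α = {c}, β = {b, Factor Atom, a}. Rewrite as Atom → β Atom1 and Atom1 → α Atom1 | ε.

Expr -> b | a b Expr | Factor a; Factor -> a Factor1 | c Factor Atom Factor1 | b a Expr Factor1; Atom -> b Atom1 | Factor Atom Atom1 | a Atom1; Factor1 -> b Factor1 | b Atom Factor1 | eps; Atom1 -> c Atom1 | eps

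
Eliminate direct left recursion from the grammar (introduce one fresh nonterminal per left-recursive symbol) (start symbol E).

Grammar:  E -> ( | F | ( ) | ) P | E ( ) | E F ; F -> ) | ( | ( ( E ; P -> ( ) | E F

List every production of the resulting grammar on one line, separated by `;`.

Directly left-recursive nonterminal: E.
For E: α = {( ), F}, β = {(, F, ( ), ) P}. Rewrite as E → β E' and E' → α E' | ε.

E -> ( E' | F E' | ( ) E' | ) P E'; F -> ) | ( | ( ( E; P -> ( ) | E F; E' -> ( ) E' | F E' | ε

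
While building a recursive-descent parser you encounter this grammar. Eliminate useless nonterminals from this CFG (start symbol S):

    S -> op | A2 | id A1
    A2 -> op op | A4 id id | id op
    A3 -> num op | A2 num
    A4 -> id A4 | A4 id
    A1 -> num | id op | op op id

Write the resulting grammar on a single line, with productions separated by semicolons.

Generating nonterminals: {A1, A2, A3, S}.
Reachable from S after that: {A1, A2, S}.
Removed useless symbols: {A3, A4} and every production mentioning them.

S -> op | A2 | id A1; A2 -> op op | id op; A1 -> num | id op | op op id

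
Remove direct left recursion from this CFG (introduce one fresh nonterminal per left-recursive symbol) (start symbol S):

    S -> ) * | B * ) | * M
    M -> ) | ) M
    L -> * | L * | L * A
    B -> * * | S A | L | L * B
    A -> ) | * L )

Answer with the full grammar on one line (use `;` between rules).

Directly left-recursive nonterminal: L.
For L: α = {*, * A}, β = {*}. Rewrite as L → β L' and L' → α L' | ε.

S -> ) * | B * ) | * M; M -> ) | ) M; L -> * L'; B -> * * | S A | L | L * B; A -> ) | * L ); L' -> * L' | * A L' | ε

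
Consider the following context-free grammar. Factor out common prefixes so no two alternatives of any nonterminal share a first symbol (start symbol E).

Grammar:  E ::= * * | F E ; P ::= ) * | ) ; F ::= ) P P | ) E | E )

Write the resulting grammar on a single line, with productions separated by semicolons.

P has alternatives sharing prefix ')': factor to P → ) P' with P' → * | ε.
F has alternatives sharing prefix ')': factor to F → ) F' with F' → P P | E.

E ::= * * | F E; P ::= ) P'; F ::= E ) | ) F'; P' ::= * | ε; F' ::= P P | E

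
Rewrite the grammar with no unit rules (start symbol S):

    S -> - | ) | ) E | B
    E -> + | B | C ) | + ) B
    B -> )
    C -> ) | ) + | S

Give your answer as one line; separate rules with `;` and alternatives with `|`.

Unit pairs: C ⇒* {B, S}; E ⇒* {B}; S ⇒* {B}.
For every A with A ⇒* B via unit rules, add B's non-unit alternatives to A; then delete every rule of the form X → Y.

S -> ) | - | ) E; E -> ) | + | C ) | + ) B; B -> ); C -> ) | ) + | - | ) E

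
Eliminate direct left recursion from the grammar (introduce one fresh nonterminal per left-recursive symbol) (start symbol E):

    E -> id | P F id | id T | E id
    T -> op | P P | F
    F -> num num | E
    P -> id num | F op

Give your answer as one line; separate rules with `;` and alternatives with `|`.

E -> id E' | P F id E' | id T E'; T -> op | P P | F; F -> num num | E; P -> id num | F op; E' -> id E' | ε

Left recursion appears on E.
For E: α = {id}, β = {id, P F id, id T}. Rewrite as E → β E' and E' → α E' | ε.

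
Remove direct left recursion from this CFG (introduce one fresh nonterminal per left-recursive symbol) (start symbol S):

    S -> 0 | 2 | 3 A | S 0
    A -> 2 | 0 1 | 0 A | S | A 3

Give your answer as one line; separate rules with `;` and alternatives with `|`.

S -> 0 S' | 2 S' | 3 A S'; A -> 2 A' | 0 1 A' | 0 A A' | S A'; S' -> 0 S' | ε; A' -> 3 A' | ε

S, A are directly left-recursive.
For S: α = {0}, β = {0, 2, 3 A}. Rewrite as S → β S' and S' → α S' | ε.
For A: α = {3}, β = {2, 0 1, 0 A, S}. Rewrite as A → β A' and A' → α A' | ε.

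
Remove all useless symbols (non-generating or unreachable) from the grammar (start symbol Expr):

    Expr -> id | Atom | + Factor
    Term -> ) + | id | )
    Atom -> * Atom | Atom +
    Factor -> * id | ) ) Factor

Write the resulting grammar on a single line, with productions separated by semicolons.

Expr -> id | + Factor; Factor -> * id | ) ) Factor

Generating nonterminals: {Expr, Factor, Term}.
Reachable from Expr after that: {Expr, Factor}.
Removed useless symbols: {Atom, Term} and every production mentioning them.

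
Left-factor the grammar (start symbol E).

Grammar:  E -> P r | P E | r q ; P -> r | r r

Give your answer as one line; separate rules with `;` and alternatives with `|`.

E has alternatives sharing prefix 'P': factor to E → P E' with E' → r | E.
P has alternatives sharing prefix 'r': factor to P → r P' with P' → ε | r.

E -> r q | P E'; P -> r P'; E' -> r | E; P' -> eps | r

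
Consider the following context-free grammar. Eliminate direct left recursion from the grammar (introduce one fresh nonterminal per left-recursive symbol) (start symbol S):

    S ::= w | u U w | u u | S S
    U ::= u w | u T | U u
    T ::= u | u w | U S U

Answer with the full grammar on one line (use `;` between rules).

Left recursion appears on S, U.
For S: α = {S}, β = {w, u U w, u u}. Rewrite as S → β S' and S' → α S' | ε.
For U: α = {u}, β = {u w, u T}. Rewrite as U → β U' and U' → α U' | ε.

S ::= w S' | u U w S' | u u S'; U ::= u w U' | u T U'; T ::= u | u w | U S U; S' ::= S S' | ε; U' ::= u U' | ε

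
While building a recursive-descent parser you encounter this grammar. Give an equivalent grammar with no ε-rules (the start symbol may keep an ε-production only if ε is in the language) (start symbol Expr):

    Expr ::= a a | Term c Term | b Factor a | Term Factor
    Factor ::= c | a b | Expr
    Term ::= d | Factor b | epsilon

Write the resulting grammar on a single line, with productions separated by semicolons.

Expr ::= a a | Term c Term | Term c | c Term | c | b Factor a | Term Factor | Factor; Factor ::= c | a b | Expr; Term ::= d | Factor b

The nullable symbols are {Term}.
ε ∉ L(G), so no ε-production is kept.
Expand every rule over subsets of its nullable positions: Expr → Term c Term gives Term c Term | Term c | c Term | c. Expr → Term Factor gives Term Factor | Factor.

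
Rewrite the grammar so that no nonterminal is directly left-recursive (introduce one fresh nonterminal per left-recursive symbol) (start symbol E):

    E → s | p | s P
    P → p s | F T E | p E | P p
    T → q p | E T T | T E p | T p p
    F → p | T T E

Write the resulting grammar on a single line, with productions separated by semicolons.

E → s | p | s P; P → p s P' | F T E P' | p E P'; T → q p T' | E T T T'; F → p | T T E; P' → p P' | ε; T' → E p T' | p p T' | ε

Directly left-recursive nonterminals: P, T.
For P: α = {p}, β = {p s, F T E, p E}. Rewrite as P → β P' and P' → α P' | ε.
For T: α = {E p, p p}, β = {q p, E T T}. Rewrite as T → β T' and T' → α T' | ε.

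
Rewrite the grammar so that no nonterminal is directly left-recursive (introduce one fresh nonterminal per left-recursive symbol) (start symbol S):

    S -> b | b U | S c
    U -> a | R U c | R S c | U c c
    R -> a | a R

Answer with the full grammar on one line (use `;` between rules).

S -> b S' | b U S'; U -> a U' | R U c U' | R S c U'; R -> a | a R; S' -> c S' | epsilon; U' -> c c U' | epsilon

Left recursion appears on S, U.
For S: α = {c}, β = {b, b U}. Rewrite as S → β S' and S' → α S' | ε.
For U: α = {c c}, β = {a, R U c, R S c}. Rewrite as U → β U' and U' → α U' | ε.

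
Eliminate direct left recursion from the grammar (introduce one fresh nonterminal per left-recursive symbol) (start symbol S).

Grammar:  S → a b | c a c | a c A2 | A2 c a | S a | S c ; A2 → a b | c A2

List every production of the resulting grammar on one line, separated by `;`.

S → a b S' | c a c S' | a c A2 S' | A2 c a S'; A2 → a b | c A2; S' → a S' | c S' | ε

Left recursion appears on S.
For S: α = {a, c}, β = {a b, c a c, a c A2, A2 c a}. Rewrite as S → β S' and S' → α S' | ε.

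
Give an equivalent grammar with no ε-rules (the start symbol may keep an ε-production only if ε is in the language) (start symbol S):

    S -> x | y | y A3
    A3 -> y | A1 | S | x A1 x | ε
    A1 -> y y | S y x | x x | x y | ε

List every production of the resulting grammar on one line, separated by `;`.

Nullable set = {A1, A3}.
ε ∉ L(G), so no ε-production is kept.
Expand every rule over subsets of its nullable positions: A3 → x A1 x gives x A1 x | x x.

S -> x | y | y A3; A3 -> y | A1 | S | x A1 x | x x; A1 -> y y | S y x | x x | x y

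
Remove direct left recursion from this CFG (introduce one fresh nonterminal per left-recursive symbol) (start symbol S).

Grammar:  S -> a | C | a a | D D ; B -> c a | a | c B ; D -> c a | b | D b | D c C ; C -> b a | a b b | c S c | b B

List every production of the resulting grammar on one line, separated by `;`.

S -> a | C | a a | D D; B -> c a | a | c B; D -> c a D' | b D'; C -> b a | a b b | c S c | b B; D' -> b D' | c C D' | ε

Directly left-recursive nonterminal: D.
For D: α = {b, c C}, β = {c a, b}. Rewrite as D → β D' and D' → α D' | ε.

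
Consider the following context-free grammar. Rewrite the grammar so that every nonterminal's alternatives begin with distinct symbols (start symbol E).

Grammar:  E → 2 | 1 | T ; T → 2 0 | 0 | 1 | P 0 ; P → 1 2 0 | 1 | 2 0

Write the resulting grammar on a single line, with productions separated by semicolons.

E → 2 | 1 | T; T → 2 0 | 0 | 1 | P 0; P → 2 0 | 1 P'; P' → 2 0 | ε

P has alternatives sharing prefix '1': factor to P → 1 P' with P' → 2 0 | ε.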